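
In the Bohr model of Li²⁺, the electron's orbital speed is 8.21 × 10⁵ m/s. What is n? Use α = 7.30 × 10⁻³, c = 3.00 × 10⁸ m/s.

8

v_n = Zαc/n ⇒ n = Zαc/v = 3 × 0.00730 × 3.00 × 10⁸ / 8.21 × 10⁵ ≈ 8.00
n = 8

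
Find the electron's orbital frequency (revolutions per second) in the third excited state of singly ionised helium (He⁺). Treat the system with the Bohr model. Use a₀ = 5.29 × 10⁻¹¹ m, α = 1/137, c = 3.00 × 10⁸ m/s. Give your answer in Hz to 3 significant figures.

4.12 × 10¹⁴ Hz

r = n²a₀/Z = 4.23 × 10⁻¹⁰ m, v = Zαc/n = 1.09 × 10⁶ m/s
f = v/(2πr) = 4.12 × 10¹⁴ Hz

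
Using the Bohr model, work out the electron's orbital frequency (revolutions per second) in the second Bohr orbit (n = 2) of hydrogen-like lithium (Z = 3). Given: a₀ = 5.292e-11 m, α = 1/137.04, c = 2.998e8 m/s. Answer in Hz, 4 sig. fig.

7.402e15 Hz

r = n²a₀/Z = 7.056e-11 m, v = Zαc/n = 3.282e6 m/s
f = v/(2πr) = 7.402e15 Hz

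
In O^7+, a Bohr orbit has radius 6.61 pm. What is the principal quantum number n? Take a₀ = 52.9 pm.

1

r_n = n²a₀/Z ⇒ n² = rZ/a₀ = 6.61 × 8 / 52.9 ≈ 1.00
n = 1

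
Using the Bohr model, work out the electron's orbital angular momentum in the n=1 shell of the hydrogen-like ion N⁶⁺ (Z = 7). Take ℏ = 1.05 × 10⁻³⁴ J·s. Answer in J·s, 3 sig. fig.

1.05 × 10⁻³⁴ J·s

L_n = nℏ = 1 × 1.05 × 10⁻³⁴ = 1.05 × 10⁻³⁴ J·s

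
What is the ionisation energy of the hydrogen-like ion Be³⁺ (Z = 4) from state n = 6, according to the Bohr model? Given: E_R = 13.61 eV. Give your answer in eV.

6.049 eV

E_n = −E_R·Z²/n² = −13.61 × 4²/6² eV = -6.049 eV
Ionisation energy = −E_n = 6.049 eV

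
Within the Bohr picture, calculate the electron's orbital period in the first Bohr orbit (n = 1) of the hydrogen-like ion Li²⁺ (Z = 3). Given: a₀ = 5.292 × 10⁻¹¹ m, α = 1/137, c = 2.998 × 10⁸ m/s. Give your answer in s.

1.688 × 10⁻¹⁷ s

r = n²a₀/Z = 1²·5.292 × 10⁻¹¹/3 = 1.764 × 10⁻¹¹ m
v = Zαc/n = 3·0.007299·2.998 × 10⁸/1 = 6.565 × 10⁶ m/s
T = 2πr/v = 1.688 × 10⁻¹⁷ s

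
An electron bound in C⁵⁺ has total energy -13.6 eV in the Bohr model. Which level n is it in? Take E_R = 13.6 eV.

6

E_n = −E_R Z²/n² ⇒ n² = E_R Z²/(−E_n) = 13.6 × 6² / 13.6 ≈ 36.00
n = 6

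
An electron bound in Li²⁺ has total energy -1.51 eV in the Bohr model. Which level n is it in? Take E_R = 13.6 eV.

9

E_n = −E_R Z²/n² ⇒ n² = E_R Z²/(−E_n) = 13.6 × 3² / 1.51 ≈ 81.06
n = 9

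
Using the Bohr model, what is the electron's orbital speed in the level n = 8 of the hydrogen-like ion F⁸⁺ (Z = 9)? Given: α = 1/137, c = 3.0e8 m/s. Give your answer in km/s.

2500 km/s

v_n = Zαc/n = 9 × 0.0073 × 3.0e8 / 8
    = 2500 km/s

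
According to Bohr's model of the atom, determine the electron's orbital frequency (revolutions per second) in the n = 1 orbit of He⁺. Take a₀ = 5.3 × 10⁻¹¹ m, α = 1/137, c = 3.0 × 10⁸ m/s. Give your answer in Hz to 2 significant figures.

2.6 × 10¹⁶ Hz

r = n²a₀/Z = 2.6 × 10⁻¹¹ m, v = Zαc/n = 4.4 × 10⁶ m/s
f = v/(2πr) = 2.6 × 10¹⁶ Hz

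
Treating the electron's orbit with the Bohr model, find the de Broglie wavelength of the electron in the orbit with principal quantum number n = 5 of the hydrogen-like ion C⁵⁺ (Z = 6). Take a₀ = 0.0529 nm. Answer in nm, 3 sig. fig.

The Bohr quantisation condition is nλ = 2πr_n.
r_n = n²a₀/Z = 0.220 nm
λ = 2πr_n/n = 2π·0.220/5 = 0.277 nm

0.277 nm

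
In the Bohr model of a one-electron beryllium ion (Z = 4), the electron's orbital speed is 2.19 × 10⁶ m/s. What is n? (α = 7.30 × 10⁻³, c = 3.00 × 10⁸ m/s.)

4

v_n = Zαc/n ⇒ n = Zαc/v = 4 × 0.00730 × 3.00 × 10⁸ / 2.19 × 10⁶ ≈ 4.00
n = 4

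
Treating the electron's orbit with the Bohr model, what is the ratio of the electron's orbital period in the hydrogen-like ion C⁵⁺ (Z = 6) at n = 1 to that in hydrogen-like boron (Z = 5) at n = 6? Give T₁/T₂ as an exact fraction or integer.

T ∝ Z^-2 · n^3
T₁/T₂ = (6/5)^-2 · (1/6)^3 = 25/7776

25/7776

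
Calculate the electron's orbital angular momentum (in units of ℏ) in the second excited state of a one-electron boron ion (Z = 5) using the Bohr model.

3

L_n = nℏ, so L/ℏ = n = 3.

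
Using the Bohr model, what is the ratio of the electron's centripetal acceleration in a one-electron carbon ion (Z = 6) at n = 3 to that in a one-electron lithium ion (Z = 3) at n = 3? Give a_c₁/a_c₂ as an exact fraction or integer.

a_c ∝ Z^3 · n^-4
a_c₁/a_c₂ = (6/3)^3 · (3/3)^-4 = 8

8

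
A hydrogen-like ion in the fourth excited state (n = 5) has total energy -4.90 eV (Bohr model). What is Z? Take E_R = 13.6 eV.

E_n = −E_R Z²/n² ⇒ Z² = −E_n n²/E_R = 4.90 × 5² / 13.6 ≈ 9.01
Z = 3

3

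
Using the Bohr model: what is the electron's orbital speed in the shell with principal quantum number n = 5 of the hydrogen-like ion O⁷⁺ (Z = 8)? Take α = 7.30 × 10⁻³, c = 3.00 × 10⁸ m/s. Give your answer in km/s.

v_n = Zαc/n = 8 × 0.00730 × 3.00 × 10⁸ / 5
    = 3500 km/s

3500 km/s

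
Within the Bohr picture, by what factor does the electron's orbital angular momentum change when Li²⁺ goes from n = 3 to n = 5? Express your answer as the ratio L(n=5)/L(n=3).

5/3

L = nℏ depends only on n, so L ∝ n.
L(n=5)/L(n=3) = (5/3)^1 = 5/3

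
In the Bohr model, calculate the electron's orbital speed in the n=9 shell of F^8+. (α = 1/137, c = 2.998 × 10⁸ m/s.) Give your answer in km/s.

2188 km/s

v_n = Zαc/n = 9 × 0.007299 × 2.998 × 10⁸ / 9
    = 2188 km/s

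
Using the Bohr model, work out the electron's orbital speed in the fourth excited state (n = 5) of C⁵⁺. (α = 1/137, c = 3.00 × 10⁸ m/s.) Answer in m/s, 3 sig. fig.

v_n = Zαc/n = 6 × 0.00730 × 3.00 × 10⁸ / 5
    = 2.63 × 10⁶ m/s

2.63 × 10⁶ m/s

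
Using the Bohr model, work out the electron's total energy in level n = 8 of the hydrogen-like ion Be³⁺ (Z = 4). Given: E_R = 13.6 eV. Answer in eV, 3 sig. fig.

-3.40 eV

E_n = −E_R·Z²/n² = −13.6 × 4²/8² = -3.40 eV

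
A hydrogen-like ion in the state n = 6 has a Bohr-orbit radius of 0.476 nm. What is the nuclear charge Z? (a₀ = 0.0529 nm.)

4

r_n = n²a₀/Z ⇒ Z = n²a₀/r = 6² × 0.0529 / 0.476 ≈ 4.00
Z = 4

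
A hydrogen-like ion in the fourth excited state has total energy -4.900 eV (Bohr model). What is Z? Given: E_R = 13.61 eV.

3

E_n = −E_R Z²/n² ⇒ Z² = −E_n n²/E_R = 4.900 × 5² / 13.61 ≈ 9.00
Z = 3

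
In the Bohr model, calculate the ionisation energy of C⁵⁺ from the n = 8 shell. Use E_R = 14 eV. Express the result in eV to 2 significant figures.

7.9 eV

E_n = −E_R·Z²/n² = −14 × 6²/8² eV = -7.9 eV
Ionisation energy = −E_n = 7.9 eV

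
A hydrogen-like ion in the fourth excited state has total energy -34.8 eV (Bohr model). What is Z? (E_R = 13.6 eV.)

8

E_n = −E_R Z²/n² ⇒ Z² = −E_n n²/E_R = 34.8 × 5² / 13.6 ≈ 63.97
Z = 8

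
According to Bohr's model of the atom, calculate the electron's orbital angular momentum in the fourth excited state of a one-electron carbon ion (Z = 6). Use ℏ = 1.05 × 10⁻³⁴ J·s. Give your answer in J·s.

5.25 × 10⁻³⁴ J·s

L_n = nℏ = 5 × 1.05 × 10⁻³⁴ = 5.25 × 10⁻³⁴ J·s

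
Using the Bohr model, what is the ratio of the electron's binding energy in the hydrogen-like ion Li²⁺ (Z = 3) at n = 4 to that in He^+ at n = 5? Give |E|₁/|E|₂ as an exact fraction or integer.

|E| ∝ Z^2 · n^-2
|E|₁/|E|₂ = (3/2)^2 · (4/5)^-2 = 225/64

225/64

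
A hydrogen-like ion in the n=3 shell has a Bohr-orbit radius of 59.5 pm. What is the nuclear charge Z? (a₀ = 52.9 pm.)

8

r_n = n²a₀/Z ⇒ Z = n²a₀/r = 3² × 52.9 / 59.5 ≈ 8.00
Z = 8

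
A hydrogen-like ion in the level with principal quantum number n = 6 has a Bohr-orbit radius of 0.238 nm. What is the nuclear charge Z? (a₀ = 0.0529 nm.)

8

r_n = n²a₀/Z ⇒ Z = n²a₀/r = 6² × 0.0529 / 0.238 ≈ 8.00
Z = 8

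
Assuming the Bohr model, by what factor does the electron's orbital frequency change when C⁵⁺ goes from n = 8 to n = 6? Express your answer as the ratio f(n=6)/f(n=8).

f ∝ Z^2 · n^-3; with Z fixed, f ∝ n^-3.
f(n=6)/f(n=8) = (6/8)^-3 = 64/27

64/27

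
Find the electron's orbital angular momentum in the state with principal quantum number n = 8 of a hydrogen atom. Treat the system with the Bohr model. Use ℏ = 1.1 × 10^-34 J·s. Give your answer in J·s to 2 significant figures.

L_n = nℏ = 8 × 1.1 × 10^-34 = 8.8 × 10^-34 J·s

8.8 × 10^-34 J·s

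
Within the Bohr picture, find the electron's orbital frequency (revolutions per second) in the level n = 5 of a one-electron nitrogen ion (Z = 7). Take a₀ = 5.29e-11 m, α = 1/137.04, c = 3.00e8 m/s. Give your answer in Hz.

r = n²a₀/Z = 1.89e-10 m, v = Zαc/n = 3.06e6 m/s
f = v/(2πr) = 2.58e15 Hz

2.58e15 Hz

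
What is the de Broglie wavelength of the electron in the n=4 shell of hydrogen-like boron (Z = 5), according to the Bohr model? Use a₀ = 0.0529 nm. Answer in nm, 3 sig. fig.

0.266 nm

The Bohr quantisation condition is nλ = 2πr_n.
r_n = n²a₀/Z = 0.169 nm
λ = 2πr_n/n = 2π·0.169/4 = 0.266 nm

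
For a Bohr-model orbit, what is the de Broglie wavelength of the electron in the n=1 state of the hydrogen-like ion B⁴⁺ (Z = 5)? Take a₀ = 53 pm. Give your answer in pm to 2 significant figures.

The Bohr quantisation condition is nλ = 2πr_n.
r_n = n²a₀/Z = 11 pm
λ = 2πr_n/n = 2π·11/1 = 67 pm

67 pm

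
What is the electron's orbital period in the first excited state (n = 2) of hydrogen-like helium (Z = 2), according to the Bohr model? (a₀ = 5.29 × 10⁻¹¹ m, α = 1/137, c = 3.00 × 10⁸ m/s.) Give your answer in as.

r = n²a₀/Z = 2²·5.29 × 10⁻¹¹/2 = 1.06 × 10⁻¹⁰ m
v = Zαc/n = 2·0.00730·3.00 × 10⁸/2 = 2.19 × 10⁶ m/s
T = 2πr/v = 3.04 × 10⁻¹⁶ s = 304 as

304 as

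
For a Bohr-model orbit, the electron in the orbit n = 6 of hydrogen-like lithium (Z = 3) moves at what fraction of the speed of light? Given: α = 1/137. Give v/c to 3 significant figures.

v_n = Zαc/n, so v/c = Zα/n = 3 × 0.00730 / 6 = 0.00365

0.00365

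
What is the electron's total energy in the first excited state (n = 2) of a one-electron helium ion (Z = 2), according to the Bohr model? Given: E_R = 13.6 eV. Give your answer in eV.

E_n = −E_R·Z²/n² = −13.6 × 2²/2² = -13.6 eV

-13.6 eV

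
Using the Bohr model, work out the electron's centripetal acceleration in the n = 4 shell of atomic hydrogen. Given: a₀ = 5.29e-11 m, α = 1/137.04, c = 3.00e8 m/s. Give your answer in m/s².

r = n²a₀/Z = 8.46e-10 m, v = Zαc/n = 5.47e5 m/s
a = v²/r = (5.47e5)² / 8.46e-10 = 3.54e20 m/s²

3.54e20 m/s²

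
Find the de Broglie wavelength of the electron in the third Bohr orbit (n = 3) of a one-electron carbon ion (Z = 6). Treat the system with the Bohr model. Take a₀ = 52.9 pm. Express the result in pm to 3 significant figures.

The Bohr quantisation condition is nλ = 2πr_n.
r_n = n²a₀/Z = 79.3 pm
λ = 2πr_n/n = 2π·79.3/3 = 166 pm

166 pm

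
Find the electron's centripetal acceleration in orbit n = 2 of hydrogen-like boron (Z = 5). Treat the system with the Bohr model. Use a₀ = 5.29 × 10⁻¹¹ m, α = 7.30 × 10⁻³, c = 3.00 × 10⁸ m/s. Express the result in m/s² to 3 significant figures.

r = n²a₀/Z = 4.23 × 10⁻¹¹ m, v = Zαc/n = 5.47 × 10⁶ m/s
a = v²/r = (5.47 × 10⁶)² / 4.23 × 10⁻¹¹ = 7.08 × 10²³ m/s²

7.08 × 10²³ m/s²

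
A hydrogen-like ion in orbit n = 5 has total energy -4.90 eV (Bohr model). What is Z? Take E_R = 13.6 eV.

E_n = −E_R Z²/n² ⇒ Z² = −E_n n²/E_R = 4.90 × 5² / 13.6 ≈ 9.01
Z = 3

3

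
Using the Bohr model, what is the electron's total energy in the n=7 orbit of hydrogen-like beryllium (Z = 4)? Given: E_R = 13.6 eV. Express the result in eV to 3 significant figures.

-4.44 eV

E_n = −E_R·Z²/n² = −13.6 × 4²/7² = -4.44 eV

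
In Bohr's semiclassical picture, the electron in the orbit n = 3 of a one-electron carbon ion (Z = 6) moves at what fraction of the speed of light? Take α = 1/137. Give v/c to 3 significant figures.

0.0146

v_n = Zαc/n, so v/c = Zα/n = 6 × 0.00730 / 3 = 0.0146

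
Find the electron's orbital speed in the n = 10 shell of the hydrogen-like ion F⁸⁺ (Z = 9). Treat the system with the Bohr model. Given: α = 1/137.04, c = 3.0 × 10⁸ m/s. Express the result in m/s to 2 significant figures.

v_n = Zαc/n = 9 × 0.0073 × 3.0 × 10⁸ / 10
    = 2.0 × 10⁶ m/s

2.0 × 10⁶ m/s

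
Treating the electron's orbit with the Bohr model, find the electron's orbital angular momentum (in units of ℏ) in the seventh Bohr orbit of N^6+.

7

L_n = nℏ, so L/ℏ = n = 7.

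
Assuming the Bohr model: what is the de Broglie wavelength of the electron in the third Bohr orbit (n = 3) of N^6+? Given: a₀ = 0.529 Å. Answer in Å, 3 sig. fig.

1.42 Å

The Bohr quantisation condition is nλ = 2πr_n.
r_n = n²a₀/Z = 0.680 Å
λ = 2πr_n/n = 2π·0.680/3 = 1.42 Å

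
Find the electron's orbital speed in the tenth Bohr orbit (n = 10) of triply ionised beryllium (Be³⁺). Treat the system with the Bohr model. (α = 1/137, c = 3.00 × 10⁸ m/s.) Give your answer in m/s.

v_n = Zαc/n = 4 × 0.00730 × 3.00 × 10⁸ / 10
    = 8.76 × 10⁵ m/s

8.76 × 10⁵ m/s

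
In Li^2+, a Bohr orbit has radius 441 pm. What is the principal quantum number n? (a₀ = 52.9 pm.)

5

r_n = n²a₀/Z ⇒ n² = rZ/a₀ = 441 × 3 / 52.9 ≈ 25.01
n = 5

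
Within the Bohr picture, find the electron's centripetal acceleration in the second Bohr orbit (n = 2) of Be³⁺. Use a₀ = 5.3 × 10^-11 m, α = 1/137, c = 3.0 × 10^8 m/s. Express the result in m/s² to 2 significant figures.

3.6 × 10^23 m/s²

r = n²a₀/Z = 5.3 × 10^-11 m, v = Zαc/n = 4.4 × 10^6 m/s
a = v²/r = (4.4 × 10^6)² / 5.3 × 10^-11 = 3.6 × 10^23 m/s²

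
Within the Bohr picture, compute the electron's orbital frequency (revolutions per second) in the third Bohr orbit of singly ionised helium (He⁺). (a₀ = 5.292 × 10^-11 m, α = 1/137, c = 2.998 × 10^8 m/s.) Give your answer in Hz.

r = n²a₀/Z = 2.381 × 10^-10 m, v = Zαc/n = 1.459 × 10^6 m/s
f = v/(2πr) = 9.750 × 10^14 Hz

9.750 × 10^14 Hz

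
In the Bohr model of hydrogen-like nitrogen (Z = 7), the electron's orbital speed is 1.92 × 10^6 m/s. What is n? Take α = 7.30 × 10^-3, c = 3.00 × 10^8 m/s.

v_n = Zαc/n ⇒ n = Zαc/v = 7 × 0.00730 × 3.00 × 10^8 / 1.92 × 10^6 ≈ 7.98
n = 8

8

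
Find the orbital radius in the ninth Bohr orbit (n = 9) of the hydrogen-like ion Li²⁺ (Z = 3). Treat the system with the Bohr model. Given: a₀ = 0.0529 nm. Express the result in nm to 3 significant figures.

1.43 nm

r_n = n²a₀/Z = 9² × 0.0529 / 3
    = 81 × 0.0529 / 3 = 1.43 nm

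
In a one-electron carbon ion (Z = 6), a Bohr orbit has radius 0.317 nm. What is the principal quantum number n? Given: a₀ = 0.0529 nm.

r_n = n²a₀/Z ⇒ n² = rZ/a₀ = 0.317 × 6 / 0.0529 ≈ 35.95
n = 6

6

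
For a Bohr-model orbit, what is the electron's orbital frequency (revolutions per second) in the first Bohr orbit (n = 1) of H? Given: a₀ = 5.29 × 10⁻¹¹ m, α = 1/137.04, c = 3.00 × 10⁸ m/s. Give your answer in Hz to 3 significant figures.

6.59 × 10¹⁵ Hz

r = n²a₀/Z = 5.29 × 10⁻¹¹ m, v = Zαc/n = 2.19 × 10⁶ m/s
f = v/(2πr) = 6.59 × 10¹⁵ Hz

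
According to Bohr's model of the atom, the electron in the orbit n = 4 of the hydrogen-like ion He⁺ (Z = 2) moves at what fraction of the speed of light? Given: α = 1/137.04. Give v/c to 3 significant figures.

0.00365

v_n = Zαc/n, so v/c = Zα/n = 2 × 0.00730 / 4 = 0.00365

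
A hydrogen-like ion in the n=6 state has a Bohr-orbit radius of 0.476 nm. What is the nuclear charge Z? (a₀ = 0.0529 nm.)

r_n = n²a₀/Z ⇒ Z = n²a₀/r = 6² × 0.0529 / 0.476 ≈ 4.00
Z = 4

4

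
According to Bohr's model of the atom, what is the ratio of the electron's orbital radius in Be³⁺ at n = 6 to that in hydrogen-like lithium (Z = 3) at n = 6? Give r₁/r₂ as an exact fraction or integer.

3/4

r ∝ Z^-1 · n^2
r₁/r₂ = (4/3)^-1 · (6/6)^2 = 3/4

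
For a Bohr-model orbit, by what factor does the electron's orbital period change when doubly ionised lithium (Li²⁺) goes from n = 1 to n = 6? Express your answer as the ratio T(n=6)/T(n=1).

T ∝ Z^-2 · n^3; with Z fixed, T ∝ n^3.
T(n=6)/T(n=1) = (6/1)^3 = 216

216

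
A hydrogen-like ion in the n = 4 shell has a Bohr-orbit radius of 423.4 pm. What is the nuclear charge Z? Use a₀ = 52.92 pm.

r_n = n²a₀/Z ⇒ Z = n²a₀/r = 4² × 52.92 / 423.4 ≈ 2.00
Z = 2

2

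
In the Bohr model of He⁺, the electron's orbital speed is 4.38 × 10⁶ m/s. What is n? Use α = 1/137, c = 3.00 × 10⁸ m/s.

1

v_n = Zαc/n ⇒ n = Zαc/v = 2 × 0.00730 × 3.00 × 10⁸ / 4.38 × 10⁶ ≈ 1.00
n = 1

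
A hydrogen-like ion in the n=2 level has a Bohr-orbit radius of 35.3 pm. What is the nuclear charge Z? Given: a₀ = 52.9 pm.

r_n = n²a₀/Z ⇒ Z = n²a₀/r = 2² × 52.9 / 35.3 ≈ 5.99
Z = 6

6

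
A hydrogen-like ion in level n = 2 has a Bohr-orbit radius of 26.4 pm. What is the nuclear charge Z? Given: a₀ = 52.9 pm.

r_n = n²a₀/Z ⇒ Z = n²a₀/r = 2² × 52.9 / 26.4 ≈ 8.02
Z = 8

8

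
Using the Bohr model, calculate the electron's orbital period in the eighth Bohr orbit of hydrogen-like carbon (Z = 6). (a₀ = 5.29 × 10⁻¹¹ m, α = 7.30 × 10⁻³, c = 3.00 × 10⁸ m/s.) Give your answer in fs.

r = n²a₀/Z = 8²·5.29 × 10⁻¹¹/6 = 5.64 × 10⁻¹⁰ m
v = Zαc/n = 6·0.00730·3.00 × 10⁸/8 = 1.64 × 10⁶ m/s
T = 2πr/v = 2.16 × 10⁻¹⁵ s = 2.16 fs

2.16 fs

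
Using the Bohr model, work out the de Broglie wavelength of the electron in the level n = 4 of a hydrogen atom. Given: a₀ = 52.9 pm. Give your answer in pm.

1330 pm

The Bohr quantisation condition is nλ = 2πr_n.
r_n = n²a₀/Z = 846 pm
λ = 2πr_n/n = 2π·846/4 = 1330 pm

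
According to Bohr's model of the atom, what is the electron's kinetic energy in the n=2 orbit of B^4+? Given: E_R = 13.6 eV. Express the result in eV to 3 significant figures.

85.0 eV

For a Coulomb orbit the virial theorem gives K = −E_n.
E_n = −E_R·Z²/n², so K = E_R·Z²/n² = 13.6 × 5²/2² = 85.0 eV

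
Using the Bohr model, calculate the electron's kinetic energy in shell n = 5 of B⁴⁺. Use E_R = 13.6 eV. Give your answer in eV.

For a Coulomb orbit the virial theorem gives K = −E_n.
E_n = −E_R·Z²/n², so K = E_R·Z²/n² = 13.6 × 5²/5² = 13.6 eV

13.6 eV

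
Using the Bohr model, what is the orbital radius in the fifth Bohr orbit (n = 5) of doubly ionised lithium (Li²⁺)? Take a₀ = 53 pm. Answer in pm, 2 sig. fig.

440 pm

r_n = n²a₀/Z = 5² × 53 / 3
    = 25 × 53 / 3 = 440 pm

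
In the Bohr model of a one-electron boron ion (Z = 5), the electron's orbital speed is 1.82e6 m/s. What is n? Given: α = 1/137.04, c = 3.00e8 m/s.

v_n = Zαc/n ⇒ n = Zαc/v = 5 × 0.00730 × 3.00e8 / 1.82e6 ≈ 6.01
n = 6

6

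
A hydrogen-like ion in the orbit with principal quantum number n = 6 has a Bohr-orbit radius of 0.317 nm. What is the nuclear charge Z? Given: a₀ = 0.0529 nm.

r_n = n²a₀/Z ⇒ Z = n²a₀/r = 6² × 0.0529 / 0.317 ≈ 6.01
Z = 6

6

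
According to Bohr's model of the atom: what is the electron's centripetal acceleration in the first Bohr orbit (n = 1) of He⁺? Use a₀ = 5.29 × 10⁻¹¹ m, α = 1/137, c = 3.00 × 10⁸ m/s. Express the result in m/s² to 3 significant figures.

7.25 × 10²³ m/s²

r = n²a₀/Z = 2.65 × 10⁻¹¹ m, v = Zαc/n = 4.38 × 10⁶ m/s
a = v²/r = (4.38 × 10⁶)² / 2.65 × 10⁻¹¹ = 7.25 × 10²³ m/s²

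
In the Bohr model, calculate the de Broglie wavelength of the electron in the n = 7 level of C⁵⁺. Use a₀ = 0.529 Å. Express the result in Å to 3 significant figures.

The Bohr quantisation condition is nλ = 2πr_n.
r_n = n²a₀/Z = 4.32 Å
λ = 2πr_n/n = 2π·4.32/7 = 3.88 Å

3.88 Å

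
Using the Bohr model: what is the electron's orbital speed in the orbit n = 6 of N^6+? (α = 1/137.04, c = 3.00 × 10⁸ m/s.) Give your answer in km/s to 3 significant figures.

v_n = Zαc/n = 7 × 0.00730 × 3.00 × 10⁸ / 6
    = 2550 km/s

2550 km/s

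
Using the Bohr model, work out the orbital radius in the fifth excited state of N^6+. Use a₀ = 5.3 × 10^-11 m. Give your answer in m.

r_n = n²a₀/Z = 6² × 5.3 × 10^-11 / 7
    = 36 × 5.3 × 10^-11 / 7 = 2.7 × 10^-10 m

2.7 × 10^-10 m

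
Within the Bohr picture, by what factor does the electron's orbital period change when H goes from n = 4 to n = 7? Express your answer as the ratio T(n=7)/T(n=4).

343/64

T ∝ Z^-2 · n^3; with Z fixed, T ∝ n^3.
T(n=7)/T(n=4) = (7/4)^3 = 343/64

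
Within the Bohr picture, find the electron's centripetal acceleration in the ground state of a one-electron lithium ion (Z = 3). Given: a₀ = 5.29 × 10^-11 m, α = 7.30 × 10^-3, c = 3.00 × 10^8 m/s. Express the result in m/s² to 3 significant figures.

2.45 × 10^24 m/s²

r = n²a₀/Z = 1.76 × 10^-11 m, v = Zαc/n = 6.57 × 10^6 m/s
a = v²/r = (6.57 × 10^6)² / 1.76 × 10^-11 = 2.45 × 10^24 m/s²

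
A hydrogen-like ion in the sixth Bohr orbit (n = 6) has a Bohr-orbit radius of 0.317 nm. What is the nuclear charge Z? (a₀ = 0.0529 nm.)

r_n = n²a₀/Z ⇒ Z = n²a₀/r = 6² × 0.0529 / 0.317 ≈ 6.01
Z = 6

6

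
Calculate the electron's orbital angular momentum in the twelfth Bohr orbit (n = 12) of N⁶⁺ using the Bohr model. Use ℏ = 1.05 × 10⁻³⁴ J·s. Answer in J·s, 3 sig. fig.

L_n = nℏ = 12 × 1.05 × 10⁻³⁴ = 1.26 × 10⁻³³ J·s

1.26 × 10⁻³³ J·s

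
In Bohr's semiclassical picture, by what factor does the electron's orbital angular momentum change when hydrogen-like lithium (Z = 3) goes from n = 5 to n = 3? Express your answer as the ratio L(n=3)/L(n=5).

3/5

L = nℏ depends only on n, so L ∝ n.
L(n=3)/L(n=5) = (3/5)^1 = 3/5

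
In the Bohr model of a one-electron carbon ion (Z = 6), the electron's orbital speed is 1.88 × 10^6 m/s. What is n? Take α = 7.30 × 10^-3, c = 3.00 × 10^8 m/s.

7

v_n = Zαc/n ⇒ n = Zαc/v = 6 × 0.00730 × 3.00 × 10^8 / 1.88 × 10^6 ≈ 6.99
n = 7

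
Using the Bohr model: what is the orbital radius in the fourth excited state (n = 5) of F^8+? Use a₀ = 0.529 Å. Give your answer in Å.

1.47 Å

r_n = n²a₀/Z = 5² × 0.529 / 9
    = 25 × 0.529 / 9 = 1.47 Å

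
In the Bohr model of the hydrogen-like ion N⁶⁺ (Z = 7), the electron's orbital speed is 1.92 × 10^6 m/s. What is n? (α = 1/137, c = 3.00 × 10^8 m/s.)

v_n = Zαc/n ⇒ n = Zαc/v = 7 × 0.00730 × 3.00 × 10^8 / 1.92 × 10^6 ≈ 7.98
n = 8

8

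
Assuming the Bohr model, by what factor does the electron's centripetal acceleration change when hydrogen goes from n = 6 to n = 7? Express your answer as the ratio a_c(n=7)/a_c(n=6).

1296/2401

a_c ∝ Z^3 · n^-4; with Z fixed, a_c ∝ n^-4.
a_c(n=7)/a_c(n=6) = (7/6)^-4 = 1296/2401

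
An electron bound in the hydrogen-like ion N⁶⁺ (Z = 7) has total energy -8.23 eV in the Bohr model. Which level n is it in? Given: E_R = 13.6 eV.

E_n = −E_R Z²/n² ⇒ n² = E_R Z²/(−E_n) = 13.6 × 7² / 8.23 ≈ 80.97
n = 9

9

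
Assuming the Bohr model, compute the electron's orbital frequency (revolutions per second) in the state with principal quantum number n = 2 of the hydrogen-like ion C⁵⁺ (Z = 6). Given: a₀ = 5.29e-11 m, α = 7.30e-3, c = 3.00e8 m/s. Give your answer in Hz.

r = n²a₀/Z = 3.53e-11 m, v = Zαc/n = 6.57e6 m/s
f = v/(2πr) = 2.96e16 Hz

2.96e16 Hz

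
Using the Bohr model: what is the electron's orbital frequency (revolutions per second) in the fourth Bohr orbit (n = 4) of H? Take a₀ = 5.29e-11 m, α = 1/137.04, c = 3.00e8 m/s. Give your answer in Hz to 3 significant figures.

r = n²a₀/Z = 8.46e-10 m, v = Zαc/n = 5.47e5 m/s
f = v/(2πr) = 1.03e14 Hz

1.03e14 Hz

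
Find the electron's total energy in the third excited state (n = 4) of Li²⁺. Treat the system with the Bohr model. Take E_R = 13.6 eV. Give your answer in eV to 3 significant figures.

E_n = −E_R·Z²/n² = −13.6 × 3²/4² = -7.65 eV

-7.65 eV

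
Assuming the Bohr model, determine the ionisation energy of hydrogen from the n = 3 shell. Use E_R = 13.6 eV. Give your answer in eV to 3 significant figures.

E_n = −E_R·Z²/n² = −13.6 × 1²/3² eV = -1.51 eV
Ionisation energy = −E_n = 1.51 eV

1.51 eV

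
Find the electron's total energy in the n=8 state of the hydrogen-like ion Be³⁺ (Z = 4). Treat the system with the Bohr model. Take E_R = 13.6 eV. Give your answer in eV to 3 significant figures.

E_n = −E_R·Z²/n² = −13.6 × 4²/8² = -3.40 eV

-3.40 eV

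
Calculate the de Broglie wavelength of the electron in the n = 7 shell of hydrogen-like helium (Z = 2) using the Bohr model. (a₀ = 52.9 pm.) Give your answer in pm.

The Bohr quantisation condition is nλ = 2πr_n.
r_n = n²a₀/Z = 1300 pm
λ = 2πr_n/n = 2π·1300/7 = 1160 pm

1160 pm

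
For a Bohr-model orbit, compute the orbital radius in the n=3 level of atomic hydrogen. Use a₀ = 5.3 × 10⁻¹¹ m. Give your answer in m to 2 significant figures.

4.8 × 10⁻¹⁰ m

r_n = n²a₀/Z = 3² × 5.3 × 10⁻¹¹ / 1
    = 9 × 5.3 × 10⁻¹¹ / 1 = 4.8 × 10⁻¹⁰ m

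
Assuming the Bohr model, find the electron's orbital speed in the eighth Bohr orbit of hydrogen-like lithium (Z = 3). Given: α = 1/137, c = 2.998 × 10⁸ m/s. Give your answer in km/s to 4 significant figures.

v_n = Zαc/n = 3 × 0.007299 × 2.998 × 10⁸ / 8
    = 820.6 km/s

820.6 km/s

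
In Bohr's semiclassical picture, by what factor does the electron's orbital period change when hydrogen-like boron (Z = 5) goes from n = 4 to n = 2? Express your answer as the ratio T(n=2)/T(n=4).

1/8

T ∝ Z^-2 · n^3; with Z fixed, T ∝ n^3.
T(n=2)/T(n=4) = (2/4)^3 = 1/8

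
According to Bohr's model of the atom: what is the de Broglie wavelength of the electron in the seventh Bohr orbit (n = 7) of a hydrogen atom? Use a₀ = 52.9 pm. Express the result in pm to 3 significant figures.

2330 pm

The Bohr quantisation condition is nλ = 2πr_n.
r_n = n²a₀/Z = 2590 pm
λ = 2πr_n/n = 2π·2590/7 = 2330 pm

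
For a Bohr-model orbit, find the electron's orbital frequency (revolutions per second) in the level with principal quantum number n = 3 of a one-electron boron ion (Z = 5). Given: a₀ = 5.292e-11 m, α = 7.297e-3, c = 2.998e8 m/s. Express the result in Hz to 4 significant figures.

6.092e15 Hz

r = n²a₀/Z = 9.526e-11 m, v = Zαc/n = 3.646e6 m/s
f = v/(2πr) = 6.092e15 Hz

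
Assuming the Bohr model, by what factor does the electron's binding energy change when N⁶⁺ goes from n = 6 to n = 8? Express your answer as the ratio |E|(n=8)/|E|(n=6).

|E| ∝ Z^2 · n^-2; with Z fixed, |E| ∝ n^-2.
|E|(n=8)/|E|(n=6) = (8/6)^-2 = 9/16

9/16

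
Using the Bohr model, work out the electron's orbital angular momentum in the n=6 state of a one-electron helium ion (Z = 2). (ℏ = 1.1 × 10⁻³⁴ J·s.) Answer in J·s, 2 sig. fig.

6.6 × 10⁻³⁴ J·s

L_n = nℏ = 6 × 1.1 × 10⁻³⁴ = 6.6 × 10⁻³⁴ J·s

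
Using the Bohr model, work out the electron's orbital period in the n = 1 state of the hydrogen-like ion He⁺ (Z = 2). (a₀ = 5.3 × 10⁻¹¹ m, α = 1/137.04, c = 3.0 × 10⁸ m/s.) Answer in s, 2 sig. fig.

r = n²a₀/Z = 1²·5.3 × 10⁻¹¹/2 = 2.6 × 10⁻¹¹ m
v = Zαc/n = 2·0.0073·3.0 × 10⁸/1 = 4.4 × 10⁶ m/s
T = 2πr/v = 3.8 × 10⁻¹⁷ s

3.8 × 10⁻¹⁷ s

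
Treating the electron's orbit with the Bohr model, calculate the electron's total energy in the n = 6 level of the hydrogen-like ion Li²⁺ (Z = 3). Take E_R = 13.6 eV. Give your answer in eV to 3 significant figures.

E_n = −E_R·Z²/n² = −13.6 × 3²/6² = -3.40 eV

-3.40 eV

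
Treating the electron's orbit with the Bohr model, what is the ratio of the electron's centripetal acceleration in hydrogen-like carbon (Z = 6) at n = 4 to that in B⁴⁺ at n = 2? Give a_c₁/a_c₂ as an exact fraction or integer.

a_c ∝ Z^3 · n^-4
a_c₁/a_c₂ = (6/5)^3 · (4/2)^-4 = 27/250

27/250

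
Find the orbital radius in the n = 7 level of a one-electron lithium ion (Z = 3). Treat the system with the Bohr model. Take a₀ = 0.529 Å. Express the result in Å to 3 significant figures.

8.64 Å

r_n = n²a₀/Z = 7² × 0.529 / 3
    = 49 × 0.529 / 3 = 8.64 Å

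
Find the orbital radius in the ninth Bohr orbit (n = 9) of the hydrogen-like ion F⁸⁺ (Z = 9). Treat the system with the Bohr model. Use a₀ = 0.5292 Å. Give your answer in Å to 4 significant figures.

r_n = n²a₀/Z = 9² × 0.5292 / 9
    = 81 × 0.5292 / 9 = 4.763 Å

4.763 Å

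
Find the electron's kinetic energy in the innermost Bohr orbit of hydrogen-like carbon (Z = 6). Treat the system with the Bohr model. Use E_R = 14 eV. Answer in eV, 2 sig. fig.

500 eV

For a Coulomb orbit the virial theorem gives K = −E_n.
E_n = −E_R·Z²/n², so K = E_R·Z²/n² = 14 × 6²/1² = 500 eV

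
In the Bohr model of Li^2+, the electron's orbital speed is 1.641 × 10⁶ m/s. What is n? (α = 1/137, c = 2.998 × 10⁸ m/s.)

4

v_n = Zαc/n ⇒ n = Zαc/v = 3 × 0.007299 × 2.998 × 10⁸ / 1.641 × 10⁶ ≈ 4.00
n = 4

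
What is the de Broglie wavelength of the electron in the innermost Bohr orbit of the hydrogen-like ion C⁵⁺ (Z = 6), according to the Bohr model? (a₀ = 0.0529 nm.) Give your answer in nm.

The Bohr quantisation condition is nλ = 2πr_n.
r_n = n²a₀/Z = 0.00882 nm
λ = 2πr_n/n = 2π·0.00882/1 = 0.0554 nm

0.0554 nm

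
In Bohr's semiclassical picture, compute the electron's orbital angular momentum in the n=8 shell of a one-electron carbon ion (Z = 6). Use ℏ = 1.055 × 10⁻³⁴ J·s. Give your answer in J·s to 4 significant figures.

L_n = nℏ = 8 × 1.055 × 10⁻³⁴ = 8.440 × 10⁻³⁴ J·s

8.440 × 10⁻³⁴ J·s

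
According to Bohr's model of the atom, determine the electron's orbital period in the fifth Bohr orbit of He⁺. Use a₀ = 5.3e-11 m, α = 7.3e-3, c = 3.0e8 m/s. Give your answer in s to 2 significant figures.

4.8e-15 s

r = n²a₀/Z = 5²·5.3e-11/2 = 6.6e-10 m
v = Zαc/n = 2·0.0073·3.0e8/5 = 8.8e5 m/s
T = 2πr/v = 4.8e-15 s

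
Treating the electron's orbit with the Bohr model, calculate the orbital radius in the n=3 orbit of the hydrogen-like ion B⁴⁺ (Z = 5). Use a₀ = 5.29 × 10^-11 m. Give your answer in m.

r_n = n²a₀/Z = 3² × 5.29 × 10^-11 / 5
    = 9 × 5.29 × 10^-11 / 5 = 9.52 × 10^-11 m

9.52 × 10^-11 m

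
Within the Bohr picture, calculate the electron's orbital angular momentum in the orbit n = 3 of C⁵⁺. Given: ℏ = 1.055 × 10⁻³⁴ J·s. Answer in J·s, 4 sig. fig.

3.165 × 10⁻³⁴ J·s

L_n = nℏ = 3 × 1.055 × 10⁻³⁴ = 3.165 × 10⁻³⁴ J·s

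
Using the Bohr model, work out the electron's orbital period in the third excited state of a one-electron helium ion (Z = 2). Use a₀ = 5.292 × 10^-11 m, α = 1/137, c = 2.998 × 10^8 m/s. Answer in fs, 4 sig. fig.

r = n²a₀/Z = 4²·5.292 × 10^-11/2 = 4.234 × 10^-10 m
v = Zαc/n = 2·0.007299·2.998 × 10^8/4 = 1.094 × 10^6 m/s
T = 2πr/v = 2.431 × 10^-15 s = 2.431 fs

2.431 fs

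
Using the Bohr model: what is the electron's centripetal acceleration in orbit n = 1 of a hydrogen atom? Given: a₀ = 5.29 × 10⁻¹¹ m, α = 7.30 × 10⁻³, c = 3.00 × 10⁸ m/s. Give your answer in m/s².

9.07 × 10²² m/s²

r = n²a₀/Z = 5.29 × 10⁻¹¹ m, v = Zαc/n = 2.19 × 10⁶ m/s
a = v²/r = (2.19 × 10⁶)² / 5.29 × 10⁻¹¹ = 9.07 × 10²² m/s²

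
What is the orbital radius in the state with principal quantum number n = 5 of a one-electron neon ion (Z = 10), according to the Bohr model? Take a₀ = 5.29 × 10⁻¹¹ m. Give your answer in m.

1.32 × 10⁻¹⁰ m

r_n = n²a₀/Z = 5² × 5.29 × 10⁻¹¹ / 10
    = 25 × 5.29 × 10⁻¹¹ / 10 = 1.32 × 10⁻¹⁰ m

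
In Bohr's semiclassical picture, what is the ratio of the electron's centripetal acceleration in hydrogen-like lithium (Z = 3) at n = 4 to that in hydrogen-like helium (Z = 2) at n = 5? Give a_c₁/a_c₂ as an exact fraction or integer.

16875/2048

a_c ∝ Z^3 · n^-4
a_c₁/a_c₂ = (3/2)^3 · (4/5)^-4 = 16875/2048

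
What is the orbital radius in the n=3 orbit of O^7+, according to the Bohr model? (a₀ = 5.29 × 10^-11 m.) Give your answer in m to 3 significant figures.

r_n = n²a₀/Z = 3² × 5.29 × 10^-11 / 8
    = 9 × 5.29 × 10^-11 / 8 = 5.95 × 10^-11 m

5.95 × 10^-11 m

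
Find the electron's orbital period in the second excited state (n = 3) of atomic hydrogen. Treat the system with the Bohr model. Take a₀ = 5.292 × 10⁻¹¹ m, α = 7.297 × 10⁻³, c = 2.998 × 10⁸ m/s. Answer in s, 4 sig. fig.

r = n²a₀/Z = 3²·5.292 × 10⁻¹¹/1 = 4.763 × 10⁻¹⁰ m
v = Zαc/n = 1·0.007297·2.998 × 10⁸/3 = 7.292 × 10⁵ m/s
T = 2πr/v = 4.104 × 10⁻¹⁵ s

4.104 × 10⁻¹⁵ s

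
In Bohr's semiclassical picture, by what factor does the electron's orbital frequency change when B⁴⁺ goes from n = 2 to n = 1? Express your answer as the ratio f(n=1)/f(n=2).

8

f ∝ Z^2 · n^-3; with Z fixed, f ∝ n^-3.
f(n=1)/f(n=2) = (1/2)^-3 = 8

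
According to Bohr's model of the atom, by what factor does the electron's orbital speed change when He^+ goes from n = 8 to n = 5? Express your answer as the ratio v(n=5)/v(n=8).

v ∝ Z^1 · n^-1; with Z fixed, v ∝ n^-1.
v(n=5)/v(n=8) = (5/8)^-1 = 8/5

8/5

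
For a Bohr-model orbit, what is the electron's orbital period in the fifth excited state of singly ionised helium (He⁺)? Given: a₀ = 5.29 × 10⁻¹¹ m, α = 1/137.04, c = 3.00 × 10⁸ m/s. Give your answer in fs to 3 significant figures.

8.20 fs

r = n²a₀/Z = 6²·5.29 × 10⁻¹¹/2 = 9.52 × 10⁻¹⁰ m
v = Zαc/n = 2·0.00730·3.00 × 10⁸/6 = 7.30 × 10⁵ m/s
T = 2πr/v = 8.20 × 10⁻¹⁵ s = 8.20 fs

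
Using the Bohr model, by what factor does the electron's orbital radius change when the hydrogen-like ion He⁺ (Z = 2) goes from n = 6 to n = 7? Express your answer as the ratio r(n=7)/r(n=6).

49/36

r ∝ Z^-1 · n^2; with Z fixed, r ∝ n^2.
r(n=7)/r(n=6) = (7/6)^2 = 49/36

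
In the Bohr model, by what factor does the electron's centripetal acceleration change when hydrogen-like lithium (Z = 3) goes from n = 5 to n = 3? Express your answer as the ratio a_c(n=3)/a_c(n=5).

a_c ∝ Z^3 · n^-4; with Z fixed, a_c ∝ n^-4.
a_c(n=3)/a_c(n=5) = (3/5)^-4 = 625/81

625/81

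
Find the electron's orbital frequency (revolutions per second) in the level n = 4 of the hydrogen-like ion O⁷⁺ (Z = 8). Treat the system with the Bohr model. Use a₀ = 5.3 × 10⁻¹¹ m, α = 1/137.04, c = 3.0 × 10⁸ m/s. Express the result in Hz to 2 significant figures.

r = n²a₀/Z = 1.1 × 10⁻¹⁰ m, v = Zαc/n = 4.4 × 10⁶ m/s
f = v/(2πr) = 6.6 × 10¹⁵ Hz

6.6 × 10¹⁵ Hz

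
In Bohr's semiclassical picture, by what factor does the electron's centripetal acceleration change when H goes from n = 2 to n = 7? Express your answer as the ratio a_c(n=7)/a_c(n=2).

a_c ∝ Z^3 · n^-4; with Z fixed, a_c ∝ n^-4.
a_c(n=7)/a_c(n=2) = (7/2)^-4 = 16/2401

16/2401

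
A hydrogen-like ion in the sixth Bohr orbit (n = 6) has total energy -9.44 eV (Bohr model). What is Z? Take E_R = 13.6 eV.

5

E_n = −E_R Z²/n² ⇒ Z² = −E_n n²/E_R = 9.44 × 6² / 13.6 ≈ 24.99
Z = 5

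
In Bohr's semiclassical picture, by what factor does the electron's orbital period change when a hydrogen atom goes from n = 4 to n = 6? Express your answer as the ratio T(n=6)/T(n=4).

27/8

T ∝ Z^-2 · n^3; with Z fixed, T ∝ n^3.
T(n=6)/T(n=4) = (6/4)^3 = 27/8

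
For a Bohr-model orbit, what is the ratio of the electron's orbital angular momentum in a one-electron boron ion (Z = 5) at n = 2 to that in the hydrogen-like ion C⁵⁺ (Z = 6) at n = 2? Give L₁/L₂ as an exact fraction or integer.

1

L = nℏ is independent of Z.
L₁/L₂ = n₁/n₂ = 2/2 = 1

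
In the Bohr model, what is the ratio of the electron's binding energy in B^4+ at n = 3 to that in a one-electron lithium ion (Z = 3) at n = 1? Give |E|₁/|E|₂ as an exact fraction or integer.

|E| ∝ Z^2 · n^-2
|E|₁/|E|₂ = (5/3)^2 · (3/1)^-2 = 25/81

25/81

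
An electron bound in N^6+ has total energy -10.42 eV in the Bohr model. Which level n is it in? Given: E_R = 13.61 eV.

E_n = −E_R Z²/n² ⇒ n² = E_R Z²/(−E_n) = 13.61 × 7² / 10.42 ≈ 64.00
n = 8

8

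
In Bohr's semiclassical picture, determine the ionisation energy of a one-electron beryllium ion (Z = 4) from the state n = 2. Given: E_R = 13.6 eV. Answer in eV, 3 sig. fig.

54.4 eV

E_n = −E_R·Z²/n² = −13.6 × 4²/2² eV = -54.4 eV
Ionisation energy = −E_n = 54.4 eV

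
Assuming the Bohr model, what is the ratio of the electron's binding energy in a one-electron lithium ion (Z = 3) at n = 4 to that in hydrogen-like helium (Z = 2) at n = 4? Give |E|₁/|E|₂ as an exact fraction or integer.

|E| ∝ Z^2 · n^-2
|E|₁/|E|₂ = (3/2)^2 · (4/4)^-2 = 9/4

9/4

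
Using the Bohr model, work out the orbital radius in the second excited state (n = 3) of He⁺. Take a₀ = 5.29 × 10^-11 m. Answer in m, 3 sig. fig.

2.38 × 10^-10 m

r_n = n²a₀/Z = 3² × 5.29 × 10^-11 / 2
    = 9 × 5.29 × 10^-11 / 2 = 2.38 × 10^-10 m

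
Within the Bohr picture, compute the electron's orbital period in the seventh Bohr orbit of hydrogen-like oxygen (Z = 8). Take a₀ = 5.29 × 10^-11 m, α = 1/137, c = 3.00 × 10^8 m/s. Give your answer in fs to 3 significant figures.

r = n²a₀/Z = 7²·5.29 × 10^-11/8 = 3.24 × 10^-10 m
v = Zαc/n = 8·0.00730·3.00 × 10^8/7 = 2.50 × 10^6 m/s
T = 2πr/v = 8.13 × 10^-16 s = 0.813 fs

0.813 fs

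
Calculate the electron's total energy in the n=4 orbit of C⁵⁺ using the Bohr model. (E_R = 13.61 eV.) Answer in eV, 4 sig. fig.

-30.62 eV

E_n = −E_R·Z²/n² = −13.61 × 6²/4² = -30.62 eV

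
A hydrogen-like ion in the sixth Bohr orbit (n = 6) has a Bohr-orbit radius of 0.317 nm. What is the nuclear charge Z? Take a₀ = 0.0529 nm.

r_n = n²a₀/Z ⇒ Z = n²a₀/r = 6² × 0.0529 / 0.317 ≈ 6.01
Z = 6

6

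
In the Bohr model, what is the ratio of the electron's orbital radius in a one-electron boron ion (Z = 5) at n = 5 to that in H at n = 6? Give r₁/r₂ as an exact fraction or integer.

r ∝ Z^-1 · n^2
r₁/r₂ = (5/1)^-1 · (5/6)^2 = 5/36

5/36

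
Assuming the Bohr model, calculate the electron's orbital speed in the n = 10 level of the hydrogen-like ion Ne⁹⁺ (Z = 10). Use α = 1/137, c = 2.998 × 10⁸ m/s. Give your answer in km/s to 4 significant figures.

v_n = Zαc/n = 10 × 0.007299 × 2.998 × 10⁸ / 10
    = 2188 km/s

2188 km/s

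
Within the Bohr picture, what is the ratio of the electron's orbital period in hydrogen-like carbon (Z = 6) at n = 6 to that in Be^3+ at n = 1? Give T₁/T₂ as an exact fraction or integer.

96

T ∝ Z^-2 · n^3
T₁/T₂ = (6/4)^-2 · (6/1)^3 = 96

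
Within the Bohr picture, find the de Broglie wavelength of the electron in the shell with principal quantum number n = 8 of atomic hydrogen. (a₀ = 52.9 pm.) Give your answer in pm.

2660 pm

The Bohr quantisation condition is nλ = 2πr_n.
r_n = n²a₀/Z = 3390 pm
λ = 2πr_n/n = 2π·3390/8 = 2660 pm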